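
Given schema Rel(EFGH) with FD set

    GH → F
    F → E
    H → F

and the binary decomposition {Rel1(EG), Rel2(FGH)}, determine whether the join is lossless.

Common attributes: Rel1 ∩ Rel2 = {G}.
No dependency enlarges {G}, so (G)⁺ = {G}.
The closure contains neither all of Rel1 = {EG} nor all of Rel2 = {FGH}, so the common attributes are not a superkey of either fragment. The join is lossy.

No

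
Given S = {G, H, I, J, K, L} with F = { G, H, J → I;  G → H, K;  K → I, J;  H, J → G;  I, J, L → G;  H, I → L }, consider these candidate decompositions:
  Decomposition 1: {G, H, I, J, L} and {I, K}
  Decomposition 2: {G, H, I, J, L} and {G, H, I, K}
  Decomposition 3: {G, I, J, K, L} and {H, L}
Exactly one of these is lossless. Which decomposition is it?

Decomposition 2

Decomposition 1: common = {I}, closure = {I} → lossy.
Decomposition 2: common = {G, H, I}, closure = {G, H, I, J, K, L} → lossless.
Decomposition 3: common = {L}, closure = {L} → lossy.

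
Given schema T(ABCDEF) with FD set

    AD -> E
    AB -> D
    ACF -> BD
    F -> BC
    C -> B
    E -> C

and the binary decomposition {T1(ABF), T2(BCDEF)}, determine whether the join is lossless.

Common attributes: T1 ∩ T2 = {BF}.
Closure of {BF}: F → BC applies, adding C. So (BF)⁺ = {BCF}.
The closure contains neither all of T1 = {ABF} nor all of T2 = {BCDEF}, so the common attributes are not a superkey of either fragment. The join is lossy.

No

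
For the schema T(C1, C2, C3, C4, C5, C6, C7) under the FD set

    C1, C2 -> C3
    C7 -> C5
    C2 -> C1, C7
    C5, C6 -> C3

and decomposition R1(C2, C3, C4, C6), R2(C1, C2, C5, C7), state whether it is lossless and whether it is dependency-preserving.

Lossless test: (C2)⁺ = {C1, C2, C3, C5, C7}, which contains all of one fragment — lossless.
Dependency preservation: the restricted closure of {C5, C6} across the fragments never reaches {C3}, so C5, C6 → C3 cannot be enforced without a join — not preserved.

lossless but not dependency-preserving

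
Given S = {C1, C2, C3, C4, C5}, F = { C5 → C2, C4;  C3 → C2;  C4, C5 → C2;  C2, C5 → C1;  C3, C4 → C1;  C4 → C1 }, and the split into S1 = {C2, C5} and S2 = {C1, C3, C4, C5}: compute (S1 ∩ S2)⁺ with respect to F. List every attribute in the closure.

S1 ∩ S2 = {C5}.
C5 → C2, C4 applies, adding C2, C4
C2, C5 → C1 applies, adding C1
Closure: {C1, C2, C4, C5}.

C1, C2, C4, C5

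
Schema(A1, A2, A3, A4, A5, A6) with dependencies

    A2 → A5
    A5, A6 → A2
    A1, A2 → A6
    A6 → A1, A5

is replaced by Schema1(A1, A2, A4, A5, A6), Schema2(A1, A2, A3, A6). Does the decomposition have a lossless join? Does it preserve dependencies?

lossy but dependency-preserving

Lossless test: (A1, A2, A6)⁺ = {A1, A2, A5, A6}, which is a superkey of neither fragment — lossy.
Dependency preservation: every FD's attributes lie within a single fragment, so each can be enforced locally — preserved.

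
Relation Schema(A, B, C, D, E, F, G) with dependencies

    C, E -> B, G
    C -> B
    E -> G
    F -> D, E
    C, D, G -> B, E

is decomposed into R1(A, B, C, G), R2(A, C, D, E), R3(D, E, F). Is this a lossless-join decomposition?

No

Chase test. Columns are A, B, C, D, E, F, G; row i has aⱼ where attribute j ∈ Ri, else bᵢⱼ.
Initial tableau (one row per fragment):
  row 1: a1 a2 a3 b14 b15 b16 a7
  row 2: a1 b22 a3 a4 a5 b26 b27
  row 3: b31 b32 b33 a4 a5 a6 b37
Rows 1 and 2 agree on C; apply C→B and equate their B entries.
Rows 2 and 3 agree on E; apply E→G and equate their G entries.
No row becomes fully distinguished — the join is lossy.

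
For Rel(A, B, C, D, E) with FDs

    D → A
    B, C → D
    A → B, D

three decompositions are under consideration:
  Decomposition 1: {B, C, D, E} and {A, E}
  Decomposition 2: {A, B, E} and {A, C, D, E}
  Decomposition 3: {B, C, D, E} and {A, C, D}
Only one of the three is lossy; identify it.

Decomposition 1

Decomposition 1: common = {E}, closure = {E} → lossy.
Decomposition 2: common = {A, E}, closure = {A, B, D, E} → lossless.
Decomposition 3: common = {C, D}, closure = {A, B, C, D} → lossless.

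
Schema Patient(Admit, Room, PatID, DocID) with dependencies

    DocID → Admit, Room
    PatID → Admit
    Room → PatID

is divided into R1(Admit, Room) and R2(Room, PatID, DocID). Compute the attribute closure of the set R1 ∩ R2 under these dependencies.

R1 ∩ R2 = {Room}.
Room → PatID applies, adding PatID
PatID → Admit applies, adding Admit
Closure: {Admit, Room, PatID}.

Admit, Room, PatID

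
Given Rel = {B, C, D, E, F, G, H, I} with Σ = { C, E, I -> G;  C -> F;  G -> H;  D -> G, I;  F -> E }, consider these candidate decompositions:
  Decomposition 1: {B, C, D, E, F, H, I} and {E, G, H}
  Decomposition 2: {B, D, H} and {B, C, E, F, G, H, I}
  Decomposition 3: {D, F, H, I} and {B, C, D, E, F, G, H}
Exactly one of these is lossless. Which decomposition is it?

Decomposition 3

Decomposition 1: common = {E, H}, closure = {E, H} → lossy.
Decomposition 2: common = {B, H}, closure = {B, H} → lossy.
Decomposition 3: common = {D, F, H}, closure = {D, E, F, G, H, I} → lossless.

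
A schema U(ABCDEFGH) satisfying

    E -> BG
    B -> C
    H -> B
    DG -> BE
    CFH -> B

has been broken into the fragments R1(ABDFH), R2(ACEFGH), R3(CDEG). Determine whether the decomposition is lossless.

No

Chase test. Columns are ABCDEFGH; row i has aⱼ where attribute j ∈ Ri, else bᵢⱼ.
Initial tableau (one row per fragment):
  row 1: a1 a2 b13 a4 b15 a6 b17 a8
  row 2: a1 b22 a3 b24 a5 a6 a7 a8
  row 3: b31 b32 a3 a4 a5 b36 a7 b38
Rows 2 and 3 agree on E; apply E→BG and equate their BG entries.
Rows 1 and 2 agree on H; apply H→B and equate their B entries.
Rows 1 and 2 agree on B; apply B→C and equate their C entries.
No row becomes fully distinguished — the join is lossy.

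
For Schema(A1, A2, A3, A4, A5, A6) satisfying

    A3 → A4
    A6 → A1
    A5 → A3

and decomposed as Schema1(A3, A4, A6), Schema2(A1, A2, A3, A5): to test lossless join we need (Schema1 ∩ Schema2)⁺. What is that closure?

Schema1 ∩ Schema2 = {A3}.
A3 → A4 applies, adding A4
Closure: {A3, A4}.

A3, A4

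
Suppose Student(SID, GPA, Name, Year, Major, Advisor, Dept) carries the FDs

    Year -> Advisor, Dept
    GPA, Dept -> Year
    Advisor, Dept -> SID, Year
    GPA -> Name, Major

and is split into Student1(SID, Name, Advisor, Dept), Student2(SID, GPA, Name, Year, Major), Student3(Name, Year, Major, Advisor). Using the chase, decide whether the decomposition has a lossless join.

No

Chase test. Columns are SID, GPA, Name, Year, Major, Advisor, Dept; row i has aⱼ where attribute j ∈ Studenti, else bᵢⱼ.
Initial tableau (one row per fragment):
  row 1: a1 b12 a3 b14 b15 a6 a7
  row 2: a1 a2 a3 a4 a5 b26 b27
  row 3: b31 b32 a3 a4 a5 a6 b37
Rows 2 and 3 agree on Year; apply Year→Advisor, Dept and equate their Advisor, Dept entries.
Rows 2 and 3 agree on Advisor, Dept; apply Advisor, Dept→SID, Year and equate their SID, Year entries.
No row becomes fully distinguished — the join is lossy.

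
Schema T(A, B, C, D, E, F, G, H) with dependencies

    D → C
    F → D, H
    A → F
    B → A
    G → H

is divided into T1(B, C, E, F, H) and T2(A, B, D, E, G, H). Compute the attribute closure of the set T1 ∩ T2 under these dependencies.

A, B, C, D, E, F, H

T1 ∩ T2 = {B, E, H}.
B → A applies, adding A
A → F applies, adding F
F → D, H applies, adding D
D → C applies, adding C
Closure: {A, B, C, D, E, F, H}.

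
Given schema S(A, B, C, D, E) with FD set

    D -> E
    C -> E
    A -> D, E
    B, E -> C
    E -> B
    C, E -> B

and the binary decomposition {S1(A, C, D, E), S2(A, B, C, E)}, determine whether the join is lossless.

Common attributes: S1 ∩ S2 = {A, C, E}.
Closure of {A, C, E}: A → D, E applies, adding D; E → B applies, adding B. So (A, C, E)⁺ = {A, B, C, D, E}.
This closure contains every attribute of S1, so S1 ∩ S2 → S1. The join is lossless.

Yes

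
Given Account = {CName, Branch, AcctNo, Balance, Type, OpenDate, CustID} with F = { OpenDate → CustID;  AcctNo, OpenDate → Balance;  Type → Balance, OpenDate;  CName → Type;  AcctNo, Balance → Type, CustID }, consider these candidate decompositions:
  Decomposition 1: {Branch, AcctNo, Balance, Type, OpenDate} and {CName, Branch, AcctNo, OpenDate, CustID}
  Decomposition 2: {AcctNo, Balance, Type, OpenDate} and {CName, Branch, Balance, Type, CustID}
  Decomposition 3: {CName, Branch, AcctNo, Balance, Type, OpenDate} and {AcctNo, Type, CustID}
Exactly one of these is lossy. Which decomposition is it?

Decomposition 1: common = {Branch, AcctNo, OpenDate}, closure = {Branch, AcctNo, Balance, Type, OpenDate, CustID} → lossless.
Decomposition 2: common = {Balance, Type}, closure = {Balance, Type, OpenDate, CustID} → lossy.
Decomposition 3: common = {AcctNo, Type}, closure = {AcctNo, Balance, Type, OpenDate, CustID} → lossless.

Decomposition 2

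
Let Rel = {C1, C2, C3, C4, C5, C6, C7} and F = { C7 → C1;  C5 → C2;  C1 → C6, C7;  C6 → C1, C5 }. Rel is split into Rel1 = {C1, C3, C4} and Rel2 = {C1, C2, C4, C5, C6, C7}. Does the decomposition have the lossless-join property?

Common attributes: Rel1 ∩ Rel2 = {C1, C4}.
Closure of {C1, C4}: C1 → C6, C7 applies, adding C6, C7; C6 → C1, C5 applies, adding C5; C5 → C2 applies, adding C2. So (C1, C4)⁺ = {C1, C2, C4, C5, C6, C7}.
This closure contains every attribute of Rel2, so Rel1 ∩ Rel2 → Rel2. The join is lossless.

Yes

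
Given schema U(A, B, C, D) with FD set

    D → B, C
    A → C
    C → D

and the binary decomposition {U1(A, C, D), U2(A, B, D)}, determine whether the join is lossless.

Yes

Common attributes: U1 ∩ U2 = {A, D}.
Closure of {A, D}: D → B, C applies, adding B, C. So (A, D)⁺ = {A, B, C, D}.
This closure contains every attribute of U1, so U1 ∩ U2 → U1. The join is lossless.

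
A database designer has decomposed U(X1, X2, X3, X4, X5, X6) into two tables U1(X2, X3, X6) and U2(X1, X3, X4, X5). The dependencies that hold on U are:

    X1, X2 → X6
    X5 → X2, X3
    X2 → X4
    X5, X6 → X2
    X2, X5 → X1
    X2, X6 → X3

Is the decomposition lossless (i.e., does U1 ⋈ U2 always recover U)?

Common attributes: U1 ∩ U2 = {X3}.
No dependency enlarges {X3}, so (X3)⁺ = {X3}.
The closure contains neither all of U1 = {X2, X3, X6} nor all of U2 = {X1, X3, X4, X5}, so the common attributes are not a superkey of either fragment. The join is lossy.

No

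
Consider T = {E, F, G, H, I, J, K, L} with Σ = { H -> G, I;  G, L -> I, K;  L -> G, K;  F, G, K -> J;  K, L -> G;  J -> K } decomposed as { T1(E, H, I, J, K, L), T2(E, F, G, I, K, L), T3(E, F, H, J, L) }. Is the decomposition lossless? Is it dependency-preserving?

Lossless test (chase): Rows 1 and 3 agree on H; apply H→G, I and equate their G, I entries. Rows 1 and 3 agree on G, L; apply G, L→I, K and equate their I, K entries. Rows 1 and 2 agree on L; apply L→G, K and equate their G, K entries. Rows 2 and 3 agree on F, G, K; apply F, G, K→J and equate their J entries. Row 3 is now all distinguished symbols — the join is lossless.
Dependency preservation: the restricted closure of {H} across the fragments never reaches {G, I}, so H → G, I cannot be enforced without a join — not preserved.

lossless but not dependency-preserving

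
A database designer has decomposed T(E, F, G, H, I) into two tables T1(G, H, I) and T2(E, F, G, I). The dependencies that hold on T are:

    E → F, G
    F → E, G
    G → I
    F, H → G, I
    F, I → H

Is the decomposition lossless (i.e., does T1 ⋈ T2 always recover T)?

No

Common attributes: T1 ∩ T2 = {G, I}.
No dependency enlarges {G, I}, so (G, I)⁺ = {G, I}.
The closure contains neither all of T1 = {G, H, I} nor all of T2 = {E, F, G, I}, so the common attributes are not a superkey of either fragment. The join is lossy.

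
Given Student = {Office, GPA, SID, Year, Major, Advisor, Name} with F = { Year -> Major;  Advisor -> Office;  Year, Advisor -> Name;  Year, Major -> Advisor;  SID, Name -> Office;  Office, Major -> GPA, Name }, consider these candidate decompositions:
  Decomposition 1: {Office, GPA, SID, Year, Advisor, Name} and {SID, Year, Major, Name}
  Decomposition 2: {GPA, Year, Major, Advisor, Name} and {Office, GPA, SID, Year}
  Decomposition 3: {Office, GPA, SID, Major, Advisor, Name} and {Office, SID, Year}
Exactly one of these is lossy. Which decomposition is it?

Decomposition 1: common = {SID, Year, Name}, closure = {Office, GPA, SID, Year, Major, Advisor, Name} → lossless.
Decomposition 2: common = {GPA, Year}, closure = {Office, GPA, Year, Major, Advisor, Name} → lossless.
Decomposition 3: common = {Office, SID}, closure = {Office, SID} → lossy.

Decomposition 3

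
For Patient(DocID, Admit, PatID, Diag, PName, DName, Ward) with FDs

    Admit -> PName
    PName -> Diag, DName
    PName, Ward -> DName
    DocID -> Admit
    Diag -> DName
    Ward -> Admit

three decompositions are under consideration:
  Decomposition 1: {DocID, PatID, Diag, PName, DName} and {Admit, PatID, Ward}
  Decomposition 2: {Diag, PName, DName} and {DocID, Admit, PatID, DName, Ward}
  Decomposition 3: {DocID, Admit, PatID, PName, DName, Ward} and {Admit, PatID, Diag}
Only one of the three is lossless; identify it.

Decomposition 3

Decomposition 1: common = {PatID}, closure = {PatID} → lossy.
Decomposition 2: common = {DName}, closure = {DName} → lossy.
Decomposition 3: common = {Admit, PatID}, closure = {Admit, PatID, Diag, PName, DName} → lossless.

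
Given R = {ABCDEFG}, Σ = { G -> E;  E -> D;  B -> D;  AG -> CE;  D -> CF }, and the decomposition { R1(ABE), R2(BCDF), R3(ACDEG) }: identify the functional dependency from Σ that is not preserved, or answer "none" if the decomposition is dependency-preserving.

none

G → E lies within R3.
E → D lies within R3.
B → D lies within R2.
AG → CE lies within R3.
D → CF lies within R2.
Every dependency is enforceable on the fragments, so the decomposition is dependency-preserving.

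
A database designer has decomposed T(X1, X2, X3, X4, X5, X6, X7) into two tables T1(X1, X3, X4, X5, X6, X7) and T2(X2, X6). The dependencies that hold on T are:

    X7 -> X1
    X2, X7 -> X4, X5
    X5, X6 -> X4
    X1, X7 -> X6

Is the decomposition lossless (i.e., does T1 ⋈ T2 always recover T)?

No

Common attributes: T1 ∩ T2 = {X6}.
No dependency enlarges {X6}, so (X6)⁺ = {X6}.
The closure contains neither all of T1 = {X1, X3, X4, X5, X6, X7} nor all of T2 = {X2, X6}, so the common attributes are not a superkey of either fragment. The join is lossy.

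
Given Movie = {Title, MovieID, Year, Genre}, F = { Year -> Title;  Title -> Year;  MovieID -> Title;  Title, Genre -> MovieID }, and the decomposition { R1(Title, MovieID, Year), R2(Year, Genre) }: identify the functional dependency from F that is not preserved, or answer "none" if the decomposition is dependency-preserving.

Check Title, Genre → MovieID: no single fragment contains all of {Title, MovieID, Genre}, and the restricted closure of {Title, Genre} across the fragments never reaches {MovieID}.
Year → Title is preserved.
Title → Year is preserved.
MovieID → Title is preserved.

Title, Genre -> MovieID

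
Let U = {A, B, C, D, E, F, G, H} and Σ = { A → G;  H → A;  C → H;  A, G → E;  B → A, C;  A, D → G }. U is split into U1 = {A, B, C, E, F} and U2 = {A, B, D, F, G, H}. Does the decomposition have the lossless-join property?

Common attributes: U1 ∩ U2 = {A, B, F}.
Closure of {A, B, F}: A → G applies, adding G; A, G → E applies, adding E; B → A, C applies, adding C; C → H applies, adding H. So (A, B, F)⁺ = {A, B, C, E, F, G, H}.
This closure contains every attribute of U1, so U1 ∩ U2 → U1. The join is lossless.

Yes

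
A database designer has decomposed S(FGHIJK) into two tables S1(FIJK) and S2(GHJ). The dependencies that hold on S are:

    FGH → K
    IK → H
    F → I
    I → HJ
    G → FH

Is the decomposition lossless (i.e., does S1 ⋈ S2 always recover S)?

No

Common attributes: S1 ∩ S2 = {J}.
No dependency enlarges {J}, so (J)⁺ = {J}.
The closure contains neither all of S1 = {FIJK} nor all of S2 = {GHJ}, so the common attributes are not a superkey of either fragment. The join is lossy.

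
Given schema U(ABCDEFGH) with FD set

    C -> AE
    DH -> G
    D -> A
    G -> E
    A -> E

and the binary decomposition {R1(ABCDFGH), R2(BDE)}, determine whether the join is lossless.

Yes

Common attributes: R1 ∩ R2 = {BD}.
Closure of {BD}: D → A applies, adding A; A → E applies, adding E. So (BD)⁺ = {ABDE}.
This closure contains every attribute of R2, so R1 ∩ R2 → R2. The join is lossless.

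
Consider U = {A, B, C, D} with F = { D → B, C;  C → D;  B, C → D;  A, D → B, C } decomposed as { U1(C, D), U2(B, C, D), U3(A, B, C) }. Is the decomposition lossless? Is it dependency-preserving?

Lossless test (chase): Rows 1 and 2 agree on D; apply D→B, C and equate their B, C entries. Rows 1 and 3 agree on C; apply C→D and equate their D entries. Row 3 is now all distinguished symbols — the join is lossless.
Dependency preservation: A, D → B, C is not contained in any single fragment, but the restricted closure of its left-hand side across the fragments still reaches the right-hand side; the remaining FDs each lie inside some fragment. All dependencies are preserved.

lossless and dependency-preserving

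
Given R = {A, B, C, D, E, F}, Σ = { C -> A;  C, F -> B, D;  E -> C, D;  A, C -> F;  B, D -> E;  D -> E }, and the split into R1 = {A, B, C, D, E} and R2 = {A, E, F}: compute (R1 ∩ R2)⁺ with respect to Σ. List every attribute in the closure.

A, B, C, D, E, F

R1 ∩ R2 = {A, E}.
E → C, D applies, adding C, D
A, C → F applies, adding F
C, F → B, D applies, adding B
Closure: {A, B, C, D, E, F}.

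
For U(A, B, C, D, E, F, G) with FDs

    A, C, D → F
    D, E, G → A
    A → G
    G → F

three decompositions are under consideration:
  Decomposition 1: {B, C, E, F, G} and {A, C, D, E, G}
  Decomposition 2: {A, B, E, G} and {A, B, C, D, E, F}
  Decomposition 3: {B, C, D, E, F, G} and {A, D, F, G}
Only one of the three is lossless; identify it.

Decomposition 2

Decomposition 1: common = {C, E, G}, closure = {C, E, F, G} → lossy.
Decomposition 2: common = {A, B, E}, closure = {A, B, E, F, G} → lossless.
Decomposition 3: common = {D, F, G}, closure = {D, F, G} → lossy.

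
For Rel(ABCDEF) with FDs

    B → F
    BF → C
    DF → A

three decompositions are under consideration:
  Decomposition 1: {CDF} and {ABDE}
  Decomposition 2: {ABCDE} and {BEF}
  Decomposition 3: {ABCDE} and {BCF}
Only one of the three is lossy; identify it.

Decomposition 1: common = {D}, closure = {D} → lossy.
Decomposition 2: common = {BE}, closure = {BCEF} → lossless.
Decomposition 3: common = {BC}, closure = {BCF} → lossless.

Decomposition 1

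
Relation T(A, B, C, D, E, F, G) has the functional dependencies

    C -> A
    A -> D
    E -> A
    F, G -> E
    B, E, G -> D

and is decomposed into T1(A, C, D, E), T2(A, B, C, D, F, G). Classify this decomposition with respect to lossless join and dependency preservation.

Lossless test: (A, C, D)⁺ = {A, C, D}, which is a superkey of neither fragment — lossy.
Dependency preservation: the restricted closure of {F, G} across the fragments never reaches {E}, so F, G → E cannot be enforced without a join — not preserved.

lossy and not dependency-preserving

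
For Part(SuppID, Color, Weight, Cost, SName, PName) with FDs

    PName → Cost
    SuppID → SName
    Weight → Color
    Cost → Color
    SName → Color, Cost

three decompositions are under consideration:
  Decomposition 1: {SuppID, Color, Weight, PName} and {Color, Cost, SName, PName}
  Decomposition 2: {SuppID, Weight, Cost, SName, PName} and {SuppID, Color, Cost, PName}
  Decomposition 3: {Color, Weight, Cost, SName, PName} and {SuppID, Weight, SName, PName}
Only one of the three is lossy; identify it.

Decomposition 1: common = {Color, PName}, closure = {Color, Cost, PName} → lossy.
Decomposition 2: common = {SuppID, Cost, PName}, closure = {SuppID, Color, Cost, SName, PName} → lossless.
Decomposition 3: common = {Weight, SName, PName}, closure = {Color, Weight, Cost, SName, PName} → lossless.

Decomposition 1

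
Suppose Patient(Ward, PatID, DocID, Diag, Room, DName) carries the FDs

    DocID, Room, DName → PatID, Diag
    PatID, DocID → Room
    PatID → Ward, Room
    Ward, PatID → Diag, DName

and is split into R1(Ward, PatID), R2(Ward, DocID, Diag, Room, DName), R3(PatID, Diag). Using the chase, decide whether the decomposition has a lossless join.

Chase test. Columns are Ward, PatID, DocID, Diag, Room, DName; row i has aⱼ where attribute j ∈ Ri, else bᵢⱼ.
Initial tableau (one row per fragment):
  row 1: a1 a2 b13 b14 b15 b16
  row 2: a1 b22 a3 a4 a5 a6
  row 3: b31 a2 b33 a4 b35 b36
Rows 1 and 3 agree on PatID; apply PatID→Ward, Room and equate their Ward, Room entries.
Rows 1 and 3 agree on Ward, PatID; apply Ward, PatID→Diag, DName and equate their Diag, DName entries.
No row becomes fully distinguished — the join is lossy.

No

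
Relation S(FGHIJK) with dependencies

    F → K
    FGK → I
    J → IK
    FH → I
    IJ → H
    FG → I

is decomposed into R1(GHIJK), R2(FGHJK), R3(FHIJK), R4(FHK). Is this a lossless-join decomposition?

Yes

Chase test. Columns are FGHIJK; row i has aⱼ where attribute j ∈ Ri, else bᵢⱼ.
Initial tableau (one row per fragment):
  row 1: b11 a2 a3 a4 a5 a6
  row 2: a1 a2 a3 b24 a5 a6
  row 3: a1 b32 a3 a4 a5 a6
  row 4: a1 b42 a3 b44 b45 a6
Rows 1 and 2 agree on J; apply J→IK and equate their IK entries.
Rows 2 and 4 agree on FH; apply FH→I and equate their I entries.
Row 2 is now all distinguished symbols — the join is lossless.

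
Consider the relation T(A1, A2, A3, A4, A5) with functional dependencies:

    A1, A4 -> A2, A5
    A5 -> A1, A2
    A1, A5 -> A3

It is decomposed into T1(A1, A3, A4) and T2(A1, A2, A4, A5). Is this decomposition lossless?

Yes

Common attributes: T1 ∩ T2 = {A1, A4}.
Closure of {A1, A4}: A1, A4 → A2, A5 applies, adding A2, A5; A1, A5 → A3 applies, adding A3. So (A1, A4)⁺ = {A1, A2, A3, A4, A5}.
This closure contains every attribute of T1, so T1 ∩ T2 → T1. The join is lossless.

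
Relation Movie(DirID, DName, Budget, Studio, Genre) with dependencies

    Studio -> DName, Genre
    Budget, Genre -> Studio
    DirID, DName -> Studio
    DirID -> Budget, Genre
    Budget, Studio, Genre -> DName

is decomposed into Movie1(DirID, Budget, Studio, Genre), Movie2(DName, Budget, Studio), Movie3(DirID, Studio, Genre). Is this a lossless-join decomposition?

Chase test. Columns are DirID, DName, Budget, Studio, Genre; row i has aⱼ where attribute j ∈ Moviei, else bᵢⱼ.
Initial tableau (one row per fragment):
  row 1: a1 b12 a3 a4 a5
  row 2: b21 a2 a3 a4 b25
  row 3: a1 b32 b33 a4 a5
Rows 1 and 2 agree on Studio; apply Studio→DName, Genre and equate their DName, Genre entries.
Rows 1 and 3 agree on Studio; apply Studio→DName, Genre and equate their DName, Genre entries.
Rows 1 and 3 agree on DirID; apply DirID→Budget, Genre and equate their Budget, Genre entries.
Row 1 is now all distinguished symbols — the join is lossless.

Yes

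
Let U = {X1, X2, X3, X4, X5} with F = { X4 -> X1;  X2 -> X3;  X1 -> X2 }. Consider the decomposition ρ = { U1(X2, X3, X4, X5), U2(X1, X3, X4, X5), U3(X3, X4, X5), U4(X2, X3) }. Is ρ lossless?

Chase test. Columns are X1, X2, X3, X4, X5; row i has aⱼ where attribute j ∈ Ui, else bᵢⱼ.
Initial tableau (one row per fragment):
  row 1: b11 a2 a3 a4 a5
  row 2: a1 b22 a3 a4 a5
  row 3: b31 b32 a3 a4 a5
  row 4: b41 a2 a3 b44 b45
Rows 1 and 2 agree on X4; apply X4→X1 and equate their X1 entries.
Rows 1 and 3 agree on X4; apply X4→X1 and equate their X1 entries.
Rows 1 and 2 agree on X1; apply X1→X2 and equate their X2 entries.
Rows 1 and 3 agree on X1; apply X1→X2 and equate their X2 entries.
Row 1 is now all distinguished symbols — the join is lossless.

Yes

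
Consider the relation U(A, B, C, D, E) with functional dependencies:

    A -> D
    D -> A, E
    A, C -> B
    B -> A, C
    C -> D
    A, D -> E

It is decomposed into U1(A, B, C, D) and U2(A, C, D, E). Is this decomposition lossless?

Yes

Common attributes: U1 ∩ U2 = {A, C, D}.
Closure of {A, C, D}: D → A, E applies, adding E; A, C → B applies, adding B. So (A, C, D)⁺ = {A, B, C, D, E}.
This closure contains every attribute of U1, so U1 ∩ U2 → U1. The join is lossless.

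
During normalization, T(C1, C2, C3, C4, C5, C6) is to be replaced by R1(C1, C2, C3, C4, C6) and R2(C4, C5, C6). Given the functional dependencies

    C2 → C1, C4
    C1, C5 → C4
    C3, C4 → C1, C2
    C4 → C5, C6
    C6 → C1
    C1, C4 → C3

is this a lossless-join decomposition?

Common attributes: R1 ∩ R2 = {C4, C6}.
Closure of {C4, C6}: C4 → C5, C6 applies, adding C5; C6 → C1 applies, adding C1; C1, C4 → C3 applies, adding C3; C3, C4 → C1, C2 applies, adding C2. So (C4, C6)⁺ = {C1, C2, C3, C4, C5, C6}.
This closure contains every attribute of R1, so R1 ∩ R2 → R1. The join is lossless.

Yes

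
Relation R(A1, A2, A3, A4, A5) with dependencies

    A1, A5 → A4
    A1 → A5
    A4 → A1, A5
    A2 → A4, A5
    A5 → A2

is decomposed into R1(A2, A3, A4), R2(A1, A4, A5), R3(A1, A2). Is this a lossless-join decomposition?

Chase test. Columns are A1, A2, A3, A4, A5; row i has aⱼ where attribute j ∈ Ri, else bᵢⱼ.
Initial tableau (one row per fragment):
  row 1: b11 a2 a3 a4 b15
  row 2: a1 b22 b23 a4 a5
  row 3: a1 a2 b33 b34 b35
Rows 2 and 3 agree on A1; apply A1→A5 and equate their A5 entries.
Rows 1 and 2 agree on A4; apply A4→A1, A5 and equate their A1, A5 entries.
Rows 1 and 3 agree on A2; apply A2→A4, A5 and equate their A4, A5 entries.
Rows 1 and 2 agree on A5; apply A5→A2 and equate their A2 entries.
Row 1 is now all distinguished symbols — the join is lossless.

Yes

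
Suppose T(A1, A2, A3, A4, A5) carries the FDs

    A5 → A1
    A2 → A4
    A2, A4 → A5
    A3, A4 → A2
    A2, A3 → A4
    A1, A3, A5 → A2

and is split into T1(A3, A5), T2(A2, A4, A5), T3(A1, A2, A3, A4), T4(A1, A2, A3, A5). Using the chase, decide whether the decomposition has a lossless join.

Chase test. Columns are A1, A2, A3, A4, A5; row i has aⱼ where attribute j ∈ Ti, else bᵢⱼ.
Initial tableau (one row per fragment):
  row 1: b11 b12 a3 b14 a5
  row 2: b21 a2 b23 a4 a5
  row 3: a1 a2 a3 a4 b35
  row 4: a1 a2 a3 b44 a5
Rows 1 and 2 agree on A5; apply A5→A1 and equate their A1 entries.
Rows 1 and 4 agree on A5; apply A5→A1 and equate their A1 entries.
Rows 2 and 4 agree on A2; apply A2→A4 and equate their A4 entries.
Rows 2 and 3 agree on A2, A4; apply A2, A4→A5 and equate their A5 entries.
Rows 1 and 3 agree on A1, A3, A5; apply A1, A3, A5→A2 and equate their A2 entries.
Rows 1 and 2 agree on A2; apply A2→A4 and equate their A4 entries.
Row 1 is now all distinguished symbols — the join is lossless.

Yes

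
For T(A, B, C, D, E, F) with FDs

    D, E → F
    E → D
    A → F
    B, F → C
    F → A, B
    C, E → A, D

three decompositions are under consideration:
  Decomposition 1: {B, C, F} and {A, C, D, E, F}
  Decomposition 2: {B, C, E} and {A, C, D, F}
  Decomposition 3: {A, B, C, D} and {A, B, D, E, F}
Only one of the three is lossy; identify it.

Decomposition 2

Decomposition 1: common = {C, F}, closure = {A, B, C, F} → lossless.
Decomposition 2: common = {C}, closure = {C} → lossy.
Decomposition 3: common = {A, B, D}, closure = {A, B, C, D, F} → lossless.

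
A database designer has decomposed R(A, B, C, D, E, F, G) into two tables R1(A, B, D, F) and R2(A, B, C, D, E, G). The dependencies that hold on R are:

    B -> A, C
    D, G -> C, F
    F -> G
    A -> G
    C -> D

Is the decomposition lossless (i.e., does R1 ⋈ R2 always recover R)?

Yes

Common attributes: R1 ∩ R2 = {A, B, D}.
Closure of {A, B, D}: B → A, C applies, adding C; A → G applies, adding G; D, G → C, F applies, adding F. So (A, B, D)⁺ = {A, B, C, D, F, G}.
This closure contains every attribute of R1, so R1 ∩ R2 → R1. The join is lossless.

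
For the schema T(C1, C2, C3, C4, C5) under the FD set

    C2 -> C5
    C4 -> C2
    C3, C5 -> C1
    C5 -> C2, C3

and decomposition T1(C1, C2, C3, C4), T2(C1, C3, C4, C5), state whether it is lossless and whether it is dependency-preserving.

Lossless test: (C1, C3, C4)⁺ = {C1, C2, C3, C4, C5}, which contains all of one fragment — lossless.
Dependency preservation: the restricted closure of {C2} across the fragments never reaches {C5}, so C2 → C5 cannot be enforced without a join — not preserved.

lossless but not dependency-preserving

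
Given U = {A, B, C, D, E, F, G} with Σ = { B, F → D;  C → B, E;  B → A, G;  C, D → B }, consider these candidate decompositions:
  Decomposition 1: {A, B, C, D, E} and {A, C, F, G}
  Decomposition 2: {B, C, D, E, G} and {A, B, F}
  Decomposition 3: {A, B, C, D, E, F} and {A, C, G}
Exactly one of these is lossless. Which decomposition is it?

Decomposition 1: common = {A, C}, closure = {A, B, C, E, G} → lossy.
Decomposition 2: common = {B}, closure = {A, B, G} → lossy.
Decomposition 3: common = {A, C}, closure = {A, B, C, E, G} → lossless.

Decomposition 3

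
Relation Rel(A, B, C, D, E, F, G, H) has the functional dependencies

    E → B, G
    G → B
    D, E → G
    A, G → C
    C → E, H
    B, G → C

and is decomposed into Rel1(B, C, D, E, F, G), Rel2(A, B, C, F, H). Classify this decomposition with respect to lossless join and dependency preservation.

lossy but dependency-preserving

Lossless test: (B, C, F)⁺ = {B, C, E, F, G, H}, which is a superkey of neither fragment — lossy.
Dependency preservation: A, G → C; C → E, H are not contained in any single fragment, but the restricted closure of each left-hand side across the fragments still reaches the right-hand side; the remaining FDs each lie inside some fragment. All dependencies are preserved.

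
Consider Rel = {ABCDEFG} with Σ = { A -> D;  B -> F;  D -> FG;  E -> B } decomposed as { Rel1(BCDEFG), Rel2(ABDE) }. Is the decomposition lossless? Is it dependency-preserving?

Lossless test: (BDE)⁺ = {BDEFG}, which is a superkey of neither fragment — lossy.
Dependency preservation: every FD's attributes lie within a single fragment, so each can be enforced locally — preserved.

lossy but dependency-preserving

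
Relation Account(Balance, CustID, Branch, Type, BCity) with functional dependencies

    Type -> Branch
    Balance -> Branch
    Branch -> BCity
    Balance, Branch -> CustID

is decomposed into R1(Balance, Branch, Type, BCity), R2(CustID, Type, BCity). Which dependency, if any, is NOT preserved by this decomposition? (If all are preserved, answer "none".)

Balance, Branch -> CustID

Check Balance, Branch → CustID: no single fragment contains all of {Balance, CustID, Branch}, and the restricted closure of {Balance, Branch} across the fragments never reaches {CustID}.
Type → Branch is preserved.
Balance → Branch is preserved.
Branch → BCity is preserved.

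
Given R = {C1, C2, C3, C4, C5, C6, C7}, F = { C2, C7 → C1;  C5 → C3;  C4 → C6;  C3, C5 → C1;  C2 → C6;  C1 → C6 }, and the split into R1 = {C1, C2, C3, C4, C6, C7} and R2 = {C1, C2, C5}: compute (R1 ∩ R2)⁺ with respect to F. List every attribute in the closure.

R1 ∩ R2 = {C1, C2}.
C2 → C6 applies, adding C6
Closure: {C1, C2, C6}.

C1, C2, C6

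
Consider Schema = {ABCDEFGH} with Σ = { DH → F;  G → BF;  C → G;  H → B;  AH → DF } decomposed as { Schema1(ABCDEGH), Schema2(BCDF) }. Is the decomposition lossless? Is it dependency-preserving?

lossless but not dependency-preserving

Lossless test: (BCD)⁺ = {BCDFG}, which contains all of one fragment — lossless.
Dependency preservation: the restricted closure of {DH} across the fragments never reaches {F}, so DH → F cannot be enforced without a join — not preserved.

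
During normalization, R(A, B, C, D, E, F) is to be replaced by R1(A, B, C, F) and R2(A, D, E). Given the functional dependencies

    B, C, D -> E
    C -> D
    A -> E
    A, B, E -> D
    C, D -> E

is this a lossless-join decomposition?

Common attributes: R1 ∩ R2 = {A}.
Closure of {A}: A → E applies, adding E. So (A)⁺ = {A, E}.
The closure contains neither all of R1 = {A, B, C, F} nor all of R2 = {A, D, E}, so the common attributes are not a superkey of either fragment. The join is lossy.

No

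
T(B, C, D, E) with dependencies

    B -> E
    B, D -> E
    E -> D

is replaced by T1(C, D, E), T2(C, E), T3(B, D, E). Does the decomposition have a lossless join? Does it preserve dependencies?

Lossless test (chase): Rows 1 and 2 agree on E; apply E→D and equate their D entries. No row becomes fully distinguished — the join is lossy.
Dependency preservation: every FD's attributes lie within a single fragment, so each can be enforced locally — preserved.

lossy but dependency-preserving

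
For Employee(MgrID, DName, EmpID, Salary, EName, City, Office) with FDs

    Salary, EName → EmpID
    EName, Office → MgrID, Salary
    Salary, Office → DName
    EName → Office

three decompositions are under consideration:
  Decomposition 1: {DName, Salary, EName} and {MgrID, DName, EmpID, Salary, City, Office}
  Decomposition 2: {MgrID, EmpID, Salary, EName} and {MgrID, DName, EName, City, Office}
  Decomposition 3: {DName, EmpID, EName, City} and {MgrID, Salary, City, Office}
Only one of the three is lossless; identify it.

Decomposition 2

Decomposition 1: common = {DName, Salary}, closure = {DName, Salary} → lossy.
Decomposition 2: common = {MgrID, EName}, closure = {MgrID, DName, EmpID, Salary, EName, Office} → lossless.
Decomposition 3: common = {City}, closure = {City} → lossy.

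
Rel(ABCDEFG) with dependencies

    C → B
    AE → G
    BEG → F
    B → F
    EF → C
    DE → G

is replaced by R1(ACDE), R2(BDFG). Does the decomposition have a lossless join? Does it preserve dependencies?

lossy and not dependency-preserving

Lossless test: (D)⁺ = {D}, which is a superkey of neither fragment — lossy.
Dependency preservation: the restricted closure of {C} across the fragments never reaches {B}, so C → B cannot be enforced without a join — not preserved.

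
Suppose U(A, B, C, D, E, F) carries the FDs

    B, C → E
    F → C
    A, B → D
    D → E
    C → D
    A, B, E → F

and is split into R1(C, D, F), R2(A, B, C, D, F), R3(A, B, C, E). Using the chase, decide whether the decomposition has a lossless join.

Chase test. Columns are A, B, C, D, E, F; row i has aⱼ where attribute j ∈ Ri, else bᵢⱼ.
Initial tableau (one row per fragment):
  row 1: b11 b12 a3 a4 b15 a6
  row 2: a1 a2 a3 a4 b25 a6
  row 3: a1 a2 a3 b34 a5 b36
Rows 2 and 3 agree on B, C; apply B, C→E and equate their E entries.
Rows 2 and 3 agree on A, B; apply A, B→D and equate their D entries.
Rows 1 and 2 agree on D; apply D→E and equate their E entries.
Rows 2 and 3 agree on A, B, E; apply A, B, E→F and equate their F entries.
Row 2 is now all distinguished symbols — the join is lossless.

Yes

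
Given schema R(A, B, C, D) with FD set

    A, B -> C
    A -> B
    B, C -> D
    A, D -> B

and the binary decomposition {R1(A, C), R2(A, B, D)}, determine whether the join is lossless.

Yes

Common attributes: R1 ∩ R2 = {A}.
Closure of {A}: A → B applies, adding B; A, B → C applies, adding C; B, C → D applies, adding D. So (A)⁺ = {A, B, C, D}.
This closure contains every attribute of R1, so R1 ∩ R2 → R1. The join is lossless.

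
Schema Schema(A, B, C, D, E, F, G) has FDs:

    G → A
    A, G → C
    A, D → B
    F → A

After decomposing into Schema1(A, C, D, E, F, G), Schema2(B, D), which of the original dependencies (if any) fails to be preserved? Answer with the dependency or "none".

A, D → B

Check A, D → B: no single fragment contains all of {A, B, D}, and the restricted closure of {A, D} across the fragments never reaches {B}.
G → A is preserved.
A, G → C is preserved.
F → A is preserved.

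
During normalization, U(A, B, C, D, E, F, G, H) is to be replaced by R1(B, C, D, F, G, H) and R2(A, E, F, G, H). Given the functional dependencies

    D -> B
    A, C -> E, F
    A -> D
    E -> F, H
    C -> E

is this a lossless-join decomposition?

Common attributes: R1 ∩ R2 = {F, G, H}.
No dependency enlarges {F, G, H}, so (F, G, H)⁺ = {F, G, H}.
The closure contains neither all of R1 = {B, C, D, F, G, H} nor all of R2 = {A, E, F, G, H}, so the common attributes are not a superkey of either fragment. The join is lossy.

No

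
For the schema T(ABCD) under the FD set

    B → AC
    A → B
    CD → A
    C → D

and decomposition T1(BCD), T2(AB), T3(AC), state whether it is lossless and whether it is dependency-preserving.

lossless and dependency-preserving

Lossless test (chase): Rows 1 and 2 agree on B; apply B→AC and equate their AC entries. Rows 1 and 3 agree on A; apply A→B and equate their B entries. Rows 1 and 2 agree on C; apply C→D and equate their D entries. Rows 1 and 3 agree on C; apply C→D and equate their D entries. Row 1 is now all distinguished symbols — the join is lossless.
Dependency preservation: B → AC; CD → A are not contained in any single fragment, but the restricted closure of each left-hand side across the fragments still reaches the right-hand side; the remaining FDs each lie inside some fragment. All dependencies are preserved.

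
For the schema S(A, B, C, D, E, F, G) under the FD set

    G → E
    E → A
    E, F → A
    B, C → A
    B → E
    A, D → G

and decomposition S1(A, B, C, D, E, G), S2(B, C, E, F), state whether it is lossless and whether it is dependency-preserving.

lossy but dependency-preserving

Lossless test: (B, C, E)⁺ = {A, B, C, E}, which is a superkey of neither fragment — lossy.
Dependency preservation: E, F → A is not contained in any single fragment, but the restricted closure of its left-hand side across the fragments still reaches the right-hand side; the remaining FDs each lie inside some fragment. All dependencies are preserved.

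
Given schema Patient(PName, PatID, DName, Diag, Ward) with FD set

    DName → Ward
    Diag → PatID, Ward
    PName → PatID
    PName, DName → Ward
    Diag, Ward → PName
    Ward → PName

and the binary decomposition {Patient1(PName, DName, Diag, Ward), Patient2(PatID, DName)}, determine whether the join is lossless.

Yes

Common attributes: Patient1 ∩ Patient2 = {DName}.
Closure of {DName}: DName → Ward applies, adding Ward; Ward → PName applies, adding PName; PName → PatID applies, adding PatID. So (DName)⁺ = {PName, PatID, DName, Ward}.
This closure contains every attribute of Patient2, so Patient1 ∩ Patient2 → Patient2. The join is lossless.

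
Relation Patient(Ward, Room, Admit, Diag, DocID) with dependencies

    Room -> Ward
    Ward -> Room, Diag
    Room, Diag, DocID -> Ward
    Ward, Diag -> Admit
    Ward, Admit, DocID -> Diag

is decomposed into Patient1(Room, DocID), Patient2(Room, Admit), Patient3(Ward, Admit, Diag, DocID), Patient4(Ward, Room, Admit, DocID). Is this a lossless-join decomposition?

Yes

Chase test. Columns are Ward, Room, Admit, Diag, DocID; row i has aⱼ where attribute j ∈ Patienti, else bᵢⱼ.
Initial tableau (one row per fragment):
  row 1: b11 a2 b13 b14 a5
  row 2: b21 a2 a3 b24 b25
  row 3: a1 b32 a3 a4 a5
  row 4: a1 a2 a3 b44 a5
Rows 1 and 2 agree on Room; apply Room→Ward and equate their Ward entries.
Rows 1 and 4 agree on Room; apply Room→Ward and equate their Ward entries.
Rows 1 and 2 agree on Ward; apply Ward→Room, Diag and equate their Room, Diag entries.
Rows 1 and 3 agree on Ward; apply Ward→Room, Diag and equate their Room, Diag entries.
Rows 1 and 4 agree on Ward; apply Ward→Room, Diag and equate their Room, Diag entries.
Rows 1 and 2 agree on Ward, Diag; apply Ward, Diag→Admit and equate their Admit entries.
Row 1 is now all distinguished symbols — the join is lossless.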